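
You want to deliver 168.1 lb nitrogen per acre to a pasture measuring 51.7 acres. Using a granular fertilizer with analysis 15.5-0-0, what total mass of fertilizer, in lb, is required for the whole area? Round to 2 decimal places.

56069.48 lb

Product per acre = 168.1 / 15.5% = 1084.52 lb.
Total product = 1084.52 × 51.7 = 56069.484 lb.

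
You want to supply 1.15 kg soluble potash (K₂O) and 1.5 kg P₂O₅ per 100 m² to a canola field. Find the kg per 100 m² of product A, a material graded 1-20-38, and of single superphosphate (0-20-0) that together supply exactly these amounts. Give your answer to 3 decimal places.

Let a = kg of product A, b = kg of single superphosphate (per 100 m²).
K₂O: 0.38·a + 0·b = 1.15
P₂O₅: 0.2·a + 0.2·b = 1.5
Eliminate a: (row1) − 0.38/0.2·(row2) → -0.38·b = -1.7, so b = 4.47368.
Back-substitute: a = (1.15 − 0·4.47368) / 0.38 = 3.02632.

3.026 kg product A, 4.474 kg single superphosphate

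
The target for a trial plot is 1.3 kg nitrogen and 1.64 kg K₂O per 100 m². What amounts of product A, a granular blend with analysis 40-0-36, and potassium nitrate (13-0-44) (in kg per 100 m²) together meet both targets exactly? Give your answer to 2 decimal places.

2.78 kg product A, 1.46 kg potassium nitrate

Let a = kg of product A, b = kg of potassium nitrate (per 100 m²).
N: 0.4·a + 0.13·b = 1.3
K₂O: 0.36·a + 0.44·b = 1.64
Solving simultaneously: a = 2.77709, b = 1.45511.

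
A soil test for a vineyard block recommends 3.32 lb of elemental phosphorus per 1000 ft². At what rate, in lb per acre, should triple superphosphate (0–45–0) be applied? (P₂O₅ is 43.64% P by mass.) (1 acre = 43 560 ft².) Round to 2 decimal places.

As P₂O₅: 3.32 / 0.4364 = 7.6077 lb per 1000 ft².
Product per 1000 ft² = 7.6077 / 45% = 16.906 lb.
Convert to per acre: 16.906 × 43.56 = 736.425 lb.

736.43 lb of product per acre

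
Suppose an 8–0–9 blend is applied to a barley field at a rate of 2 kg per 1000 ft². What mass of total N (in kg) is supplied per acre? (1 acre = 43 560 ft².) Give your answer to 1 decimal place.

7.0 kg N per acre

nitrogen per 1000 ft² = 2 × 8% = 0.16 kg.
Convert to per acre: 0.16 × 43.56 = 6.9696 kg.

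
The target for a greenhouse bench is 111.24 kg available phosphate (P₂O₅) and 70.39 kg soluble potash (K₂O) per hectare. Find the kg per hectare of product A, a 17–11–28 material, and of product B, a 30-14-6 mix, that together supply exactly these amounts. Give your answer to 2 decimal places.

With a, b = kg per hectare of product A and product B:
P₂O₅: 0.11·a + 0.14·b = 111.24
K₂O: 0.28·a + 0.06·b = 70.39
From row1: a = (111.24 − 0.14·b) / 0.11.
Into row2: 0.28·(111.24 − 0.14·b)/0.11 + 0.06·b = 70.39 → b = 717.923, a = 97.5521.

97.55 kg product A, 717.92 kg product B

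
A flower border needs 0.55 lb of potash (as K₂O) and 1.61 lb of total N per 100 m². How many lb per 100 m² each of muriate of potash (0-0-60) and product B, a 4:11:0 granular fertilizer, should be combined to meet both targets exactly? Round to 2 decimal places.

Per-100 m² balance (a = muriate of potash, b = product B):
K₂O: 0.6·a + 0·b = 0.55
N: 0·a + 0.04·b = 1.61
Solving simultaneously: a = 0.916667, b = 40.25.

0.92 lb muriate of potash, 40.25 lb product B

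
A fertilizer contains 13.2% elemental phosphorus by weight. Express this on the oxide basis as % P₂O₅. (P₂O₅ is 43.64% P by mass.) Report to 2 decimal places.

%P₂O₅ = 13.2 / 0.4364 = 30.2475%.

30.25% P₂O₅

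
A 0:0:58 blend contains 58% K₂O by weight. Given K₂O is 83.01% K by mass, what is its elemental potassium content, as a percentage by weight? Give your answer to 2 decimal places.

48.15% K

%K = 58 × 0.8301 = 48.1458%.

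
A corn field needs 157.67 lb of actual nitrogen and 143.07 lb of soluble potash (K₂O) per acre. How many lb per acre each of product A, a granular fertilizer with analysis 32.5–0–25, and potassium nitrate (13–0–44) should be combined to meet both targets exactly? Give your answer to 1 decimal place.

Let a = lb of product A, b = lb of potassium nitrate (per acre).
N: 0.325·a + 0.13·b = 157.67
K₂O: 0.25·a + 0.44·b = 143.07
From row1: a = (157.67 − 0.13·b) / 0.325.
Into row2: 0.25·(157.67 − 0.13·b)/0.325 + 0.44·b = 143.07 → b = 64.0747, a = 459.509.

459.5 lb product A, 64.1 lb potassium nitrate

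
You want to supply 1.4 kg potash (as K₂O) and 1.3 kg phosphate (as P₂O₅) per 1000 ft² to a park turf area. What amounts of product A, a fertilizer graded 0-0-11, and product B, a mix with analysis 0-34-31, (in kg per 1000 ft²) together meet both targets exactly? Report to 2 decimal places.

1.95 kg product A, 3.82 kg product B

With a, b = kg per 1000 ft² of product A and product B:
K₂O: 0.11·a + 0.31·b = 1.4
P₂O₅: 0·a + 0.34·b = 1.3
Solving simultaneously: a = 1.95187, b = 3.82353.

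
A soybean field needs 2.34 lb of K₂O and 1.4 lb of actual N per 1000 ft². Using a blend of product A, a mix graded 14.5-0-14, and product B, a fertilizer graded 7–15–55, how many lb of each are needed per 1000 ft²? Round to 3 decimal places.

8.666 lb product A, 2.049 lb product B

With a, b = lb per 1000 ft² of product A and product B:
K₂O: 0.14·a + 0.55·b = 2.34
N: 0.145·a + 0.07·b = 1.4
From row1: a = (2.34 − 0.55·b) / 0.14.
Into row2: 0.145·(2.34 − 0.55·b)/0.14 + 0.07·b = 1.4 → b = 2.04861, a = 8.66619.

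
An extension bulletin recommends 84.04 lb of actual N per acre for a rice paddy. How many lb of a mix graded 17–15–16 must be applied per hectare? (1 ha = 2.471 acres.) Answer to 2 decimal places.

1221.55 lb of product per hectare

Product per acre = 84.04 / 17% = 494.353 lb.
Convert to per hectare: 494.353 × 2.471 = 1221.546 lb.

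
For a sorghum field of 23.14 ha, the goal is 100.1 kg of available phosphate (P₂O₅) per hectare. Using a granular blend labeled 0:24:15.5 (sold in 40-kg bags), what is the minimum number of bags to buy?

242 bags

Product per hectare = 100.1 / 24% = 417.083 kg.
Total product = 417.083 × 23.14 = 9651.31 kg.
Bags = ⌈9651.31 / 40⌉ = 242.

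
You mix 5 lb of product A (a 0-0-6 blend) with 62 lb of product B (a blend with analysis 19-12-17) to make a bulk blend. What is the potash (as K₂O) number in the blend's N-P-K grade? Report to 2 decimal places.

Total mass = 5 + 62 = 67 lb.
K₂O mass = 6%×5 + 17%×62 = 10.84 lb.
% K₂O = 10.84 / 67 = 16.1791%.

16.18% K₂O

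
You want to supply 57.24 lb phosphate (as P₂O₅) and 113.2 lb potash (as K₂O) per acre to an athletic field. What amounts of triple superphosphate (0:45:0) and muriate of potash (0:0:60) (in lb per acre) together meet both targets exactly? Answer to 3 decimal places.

127.200 lb triple superphosphate, 188.667 lb muriate of potash

With a, b = lb per acre of triple superphosphate and muriate of potash:
P₂O₅: 0.45·a + 0·b = 57.24
K₂O: 0·a + 0.6·b = 113.2
Solving simultaneously: a = 127.2, b = 188.6667.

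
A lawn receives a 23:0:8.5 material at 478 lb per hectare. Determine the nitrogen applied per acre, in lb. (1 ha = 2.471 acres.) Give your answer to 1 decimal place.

nitrogen per hectare = 478 × 23% = 109.94 lb.
Convert to per acre: 109.94 × 0.404694 = 44.4921 lb.

44.5 lb N per acre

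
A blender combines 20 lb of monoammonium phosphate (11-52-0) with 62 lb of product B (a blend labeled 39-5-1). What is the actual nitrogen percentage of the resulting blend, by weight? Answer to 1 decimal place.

32.2% N

Total mass = 20 + 62 = 82 lb.
N mass = 11%×20 + 39%×62 = 26.38 lb.
% N = 26.38 / 82 = 32.1707%.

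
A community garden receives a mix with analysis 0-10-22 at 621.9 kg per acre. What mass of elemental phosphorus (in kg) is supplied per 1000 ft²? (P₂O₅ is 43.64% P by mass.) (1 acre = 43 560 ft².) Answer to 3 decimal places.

0.623 kg P per thousand sq ft

P₂O₅ per acre = 621.9 × 10% = 62.19 kg.
Elemental P = 62.19 × 0.4364 = 27.1397 kg per acre.
Convert to per 1000 ft²: 27.1397 × 0.0229568 = 0.623042 kg.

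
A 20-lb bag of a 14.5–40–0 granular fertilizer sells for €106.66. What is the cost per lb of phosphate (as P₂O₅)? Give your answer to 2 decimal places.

P₂O₅ in bag = 20 × 40% = 8 lb.
Cost per lb P₂O₅ = €106.66 / 8 = €13.3325.

€13.33 per lb P₂O₅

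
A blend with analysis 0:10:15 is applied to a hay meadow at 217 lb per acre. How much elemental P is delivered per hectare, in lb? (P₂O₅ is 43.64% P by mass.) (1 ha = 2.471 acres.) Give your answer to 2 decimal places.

P₂O₅ per acre = 217 × 10% = 21.7 lb.
Elemental P = 21.7 × 0.4364 = 9.46988 lb per acre.
Convert to per hectare: 9.46988 × 2.471 = 23.4001 lb.

23.40 lb P per hectare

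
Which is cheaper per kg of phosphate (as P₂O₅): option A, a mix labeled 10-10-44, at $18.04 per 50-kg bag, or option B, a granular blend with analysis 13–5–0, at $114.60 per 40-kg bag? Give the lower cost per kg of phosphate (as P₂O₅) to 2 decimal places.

option A: P₂O₅ per bag = 50 × 10% = 5 kg; cost = 18.04 / 5 = $3.6080/kg P₂O₅.
option B: P₂O₅ per bag = 40 × 5% = 2 kg; cost = 114.60 / 2 = $57.3000/kg P₂O₅.
option A is cheaper.

$3.61 per kg P₂O₅ (option A)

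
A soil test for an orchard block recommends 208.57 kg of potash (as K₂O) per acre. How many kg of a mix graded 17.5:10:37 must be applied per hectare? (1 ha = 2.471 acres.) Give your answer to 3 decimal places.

Product per acre = 208.57 / 37% = 563.703 kg.
Convert to per hectare: 563.703 × 2.471 = 1392.9094 kg.

1392.909 kg of product per hectare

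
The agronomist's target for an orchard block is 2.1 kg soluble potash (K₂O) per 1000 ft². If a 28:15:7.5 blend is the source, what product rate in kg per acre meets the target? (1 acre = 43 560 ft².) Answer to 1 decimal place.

1219.7 kg of product per acre

Product per 1000 ft² = 2.1 / 7.5% = 28 kg.
Convert to per acre: 28 × 43.56 = 1219.68 kg.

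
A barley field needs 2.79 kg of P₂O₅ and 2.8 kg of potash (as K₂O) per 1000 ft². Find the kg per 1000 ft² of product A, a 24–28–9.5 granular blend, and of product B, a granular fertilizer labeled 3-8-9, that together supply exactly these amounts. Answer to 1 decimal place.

1.5 kg product A, 29.5 kg product B

With a, b = kg per 1000 ft² of product A and product B:
P₂O₅: 0.28·a + 0.08·b = 2.79
K₂O: 0.095·a + 0.09·b = 2.8
Eliminate b: (row1) − 0.08/0.09·(row2) → 0.195556·a = 0.301111, so a = 1.53977.
Then b = (2.8 − 0.095·1.53977) / 0.09 = 29.4858.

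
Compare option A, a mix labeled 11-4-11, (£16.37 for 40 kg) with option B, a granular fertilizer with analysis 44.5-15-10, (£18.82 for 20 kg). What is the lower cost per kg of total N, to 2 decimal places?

option A: N per bag = 40 × 11% = 4.4 kg; cost = 16.37 / 4.4 = £3.7205/kg N.
option B: N per bag = 20 × 44.5% = 8.9 kg; cost = 18.82 / 8.9 = £2.1146/kg N.
option B is cheaper.

£2.11 per kg N (option B)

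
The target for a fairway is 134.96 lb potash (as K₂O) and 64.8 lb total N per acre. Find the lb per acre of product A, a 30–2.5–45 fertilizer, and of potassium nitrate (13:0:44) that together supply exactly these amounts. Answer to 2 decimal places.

Per-acre balance (a = product A, b = potassium nitrate):
K₂O: 0.45·a + 0.44·b = 134.96
N: 0.3·a + 0.13·b = 64.8
Solving simultaneously: a = 149.214, b = 154.122.

149.21 lb product A, 154.12 lb potassium nitrate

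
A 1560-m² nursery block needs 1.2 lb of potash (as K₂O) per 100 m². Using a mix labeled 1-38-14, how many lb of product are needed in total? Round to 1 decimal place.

Product per 100 m² = 1.2 / 14% = 8.57143 lb.
Total product = 8.57143 × 1560 / 100 = 133.714 lb.

133.7 lb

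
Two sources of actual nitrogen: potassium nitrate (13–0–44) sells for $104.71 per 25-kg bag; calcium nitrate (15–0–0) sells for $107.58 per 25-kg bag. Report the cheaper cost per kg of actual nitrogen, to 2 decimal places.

$28.69 per kg N (calcium nitrate)

potassium nitrate: N per bag = 25 × 13% = 3.25 kg; cost = 104.71 / 3.25 = $32.2185/kg N.
calcium nitrate: N per bag = 25 × 15% = 3.75 kg; cost = 107.58 / 3.75 = $28.6880/kg N.
calcium nitrate is cheaper.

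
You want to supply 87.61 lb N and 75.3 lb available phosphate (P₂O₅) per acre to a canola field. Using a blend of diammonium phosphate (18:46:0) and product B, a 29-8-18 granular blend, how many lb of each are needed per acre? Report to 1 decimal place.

Per-acre balance (a = diammonium phosphate, b = product B):
N: 0.18·a + 0.29·b = 87.61
P₂O₅: 0.46·a + 0.08·b = 75.3
From row1: a = (87.61 − 0.29·b) / 0.18.
Into row2: 0.46·(87.61 − 0.29·b)/0.18 + 0.08·b = 75.3 → b = 224.761, a = 124.607.

124.6 lb diammonium phosphate, 224.8 lb product B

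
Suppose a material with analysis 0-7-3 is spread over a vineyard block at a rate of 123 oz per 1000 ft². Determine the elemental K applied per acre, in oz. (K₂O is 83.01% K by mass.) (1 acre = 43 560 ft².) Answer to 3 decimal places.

133.427 oz K per acre

K₂O per 1000 ft² = 123 × 3% = 3.69 oz.
Elemental K = 3.69 × 0.8301 = 3.06307 oz per 1000 ft².
Convert to per acre: 3.06307 × 43.56 = 133.4273 oz.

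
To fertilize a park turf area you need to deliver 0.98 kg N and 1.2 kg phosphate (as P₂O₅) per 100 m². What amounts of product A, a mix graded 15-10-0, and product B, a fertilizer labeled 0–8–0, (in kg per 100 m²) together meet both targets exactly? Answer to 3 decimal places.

6.533 kg product A, 6.833 kg product B

With a, b = kg per 100 m² of product A and product B:
N: 0.15·a + 0·b = 0.98
P₂O₅: 0.1·a + 0.08·b = 1.2
Eliminate b: (row1) − 0/0.08·(row2) → 0.15·a = 0.98, so a = 6.53333.
Then b = (1.2 − 0.1·6.53333) / 0.08 = 6.83333.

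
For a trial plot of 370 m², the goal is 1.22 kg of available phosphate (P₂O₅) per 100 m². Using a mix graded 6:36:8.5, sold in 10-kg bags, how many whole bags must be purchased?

2 bags

Product per 100 m² = 1.22 / 36% = 3.38889 kg.
Total product = 3.38889 × 370 / 100 = 12.5389 kg.
Bags = ⌈12.5389 / 10⌉ = 2.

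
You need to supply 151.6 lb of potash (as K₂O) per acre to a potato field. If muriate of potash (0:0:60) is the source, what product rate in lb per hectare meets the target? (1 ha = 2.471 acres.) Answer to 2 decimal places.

624.34 lb of product per hectare

Product per acre = 151.6 / 60% = 252.667 lb.
Convert to per hectare: 252.667 × 2.471 = 624.339 lb.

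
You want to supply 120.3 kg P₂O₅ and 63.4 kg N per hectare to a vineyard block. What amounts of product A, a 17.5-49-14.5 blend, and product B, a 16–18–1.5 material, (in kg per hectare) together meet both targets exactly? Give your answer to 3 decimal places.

167.079 kg product A, 213.507 kg product B

Per-hectare balance (a = product A, b = product B):
P₂O₅: 0.49·a + 0.18·b = 120.3
N: 0.175·a + 0.16·b = 63.4
From row1: a = (120.3 − 0.18·b) / 0.49.
Into row2: 0.175·(120.3 − 0.18·b)/0.49 + 0.16·b = 63.4 → b = 213.50746, a = 167.0789.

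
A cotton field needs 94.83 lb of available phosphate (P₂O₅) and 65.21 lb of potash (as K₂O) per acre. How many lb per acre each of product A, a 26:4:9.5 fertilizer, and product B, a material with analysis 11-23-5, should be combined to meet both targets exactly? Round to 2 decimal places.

With a, b = lb per acre of product A and product B:
P₂O₅: 0.04·a + 0.23·b = 94.83
K₂O: 0.095·a + 0.05·b = 65.21
From row1: a = (94.83 − 0.23·b) / 0.04.
Into row2: 0.095·(94.83 − 0.23·b)/0.04 + 0.05·b = 65.21 → b = 322.441, a = 516.715.

516.72 lb product A, 322.44 lb product B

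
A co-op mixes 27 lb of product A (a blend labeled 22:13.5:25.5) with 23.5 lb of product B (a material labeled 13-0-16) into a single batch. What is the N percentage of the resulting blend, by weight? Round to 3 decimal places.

Total mass = 27 + 23.5 = 50.5 lb.
N mass = 22%×27 + 13%×23.5 = 8.995 lb.
% N = 8.995 / 50.5 = 17.8119%.

17.812% N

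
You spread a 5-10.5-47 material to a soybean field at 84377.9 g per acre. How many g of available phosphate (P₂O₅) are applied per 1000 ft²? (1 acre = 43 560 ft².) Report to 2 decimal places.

203.39 g P₂O₅ per thousand sq ft

P₂O₅ per acre = 84377.9 × 10.5% = 8859.68 g.
Convert to per 1000 ft²: 8859.68 × 0.0229568 = 203.3903 g.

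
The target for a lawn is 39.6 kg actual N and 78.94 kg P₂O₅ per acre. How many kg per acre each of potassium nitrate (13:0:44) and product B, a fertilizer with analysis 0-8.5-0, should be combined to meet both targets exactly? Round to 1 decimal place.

Per-acre balance (a = potassium nitrate, b = product B):
N: 0.13·a + 0·b = 39.6
P₂O₅: 0·a + 0.085·b = 78.94
Solving simultaneously: a = 304.615, b = 928.706.

304.6 kg potassium nitrate, 928.7 kg product B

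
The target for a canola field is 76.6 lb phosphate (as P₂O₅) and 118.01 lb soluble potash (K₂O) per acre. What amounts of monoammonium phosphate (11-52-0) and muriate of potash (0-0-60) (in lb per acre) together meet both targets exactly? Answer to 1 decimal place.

147.3 lb monoammonium phosphate, 196.7 lb muriate of potash

With a, b = lb per acre of monoammonium phosphate and muriate of potash:
P₂O₅: 0.52·a + 0·b = 76.6
K₂O: 0·a + 0.6·b = 118.01
Solving simultaneously: a = 147.308, b = 196.683.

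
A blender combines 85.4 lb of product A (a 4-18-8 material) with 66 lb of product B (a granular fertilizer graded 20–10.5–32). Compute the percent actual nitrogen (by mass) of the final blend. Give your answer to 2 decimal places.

Total mass = 85.4 + 66 = 151.4 lb.
N mass = 4%×85.4 + 20%×66 = 16.616 lb.
% N = 16.616 / 151.4 = 10.9749%.

10.97% N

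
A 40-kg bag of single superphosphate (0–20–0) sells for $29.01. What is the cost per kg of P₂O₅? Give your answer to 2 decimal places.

$3.63 per kg P₂O₅

P₂O₅ in bag = 40 × 20% = 8 kg.
Cost per kg P₂O₅ = $29.01 / 8 = $3.6263.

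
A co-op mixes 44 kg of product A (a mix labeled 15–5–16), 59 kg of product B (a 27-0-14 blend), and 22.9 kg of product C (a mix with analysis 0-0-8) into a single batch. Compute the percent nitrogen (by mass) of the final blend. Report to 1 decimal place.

Total mass = 44 + 59 + 22.9 = 125.9 kg.
N mass = 15%×44 + 27%×59 + 0%×22.9 = 22.53 kg.
% N = 22.53 / 125.9 = 17.8952%.

17.9% N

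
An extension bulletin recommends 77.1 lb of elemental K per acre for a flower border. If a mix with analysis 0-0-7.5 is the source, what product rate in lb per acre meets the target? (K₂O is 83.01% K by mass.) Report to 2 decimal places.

As K₂O: 77.1 / 0.8301 = 92.8804 lb per acre.
Product per acre = 92.8804 / 7.5% = 1238.405 lb.

1238.41 lb of product per acre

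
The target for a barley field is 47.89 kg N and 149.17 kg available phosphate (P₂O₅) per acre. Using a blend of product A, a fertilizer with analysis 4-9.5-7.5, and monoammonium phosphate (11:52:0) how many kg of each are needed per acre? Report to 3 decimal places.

820.686 kg product A, 136.932 kg monoammonium phosphate

Per-acre balance (a = product A, b = monoammonium phosphate):
N: 0.04·a + 0.11·b = 47.89
P₂O₅: 0.095·a + 0.52·b = 149.17
Eliminate b: (row1) − 0.11/0.52·(row2) → 0.0199038·a = 16.3348, so a = 820.68599.
Then b = (149.17 − 0.095·820.68599) / 0.52 = 136.9324.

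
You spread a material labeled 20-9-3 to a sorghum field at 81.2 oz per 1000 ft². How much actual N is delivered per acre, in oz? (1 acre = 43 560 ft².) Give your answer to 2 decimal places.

nitrogen per 1000 ft² = 81.2 × 20% = 16.24 oz.
Convert to per acre: 16.24 × 43.56 = 707.414 oz.

707.41 oz N per acre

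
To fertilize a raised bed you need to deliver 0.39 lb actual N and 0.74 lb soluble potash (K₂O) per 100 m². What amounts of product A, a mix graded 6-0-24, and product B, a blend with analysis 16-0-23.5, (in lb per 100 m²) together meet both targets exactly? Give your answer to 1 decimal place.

1.1 lb product A, 2.0 lb product B

Let a = lb of product A, b = lb of product B (per 100 m²).
N: 0.06·a + 0.16·b = 0.39
K₂O: 0.24·a + 0.235·b = 0.74
Eliminate b: (row1) − 0.16/0.235·(row2) → -0.103404·a = -0.11383, so a = 1.10082.
Then b = (0.74 − 0.24·1.10082) / 0.235 = 2.02469.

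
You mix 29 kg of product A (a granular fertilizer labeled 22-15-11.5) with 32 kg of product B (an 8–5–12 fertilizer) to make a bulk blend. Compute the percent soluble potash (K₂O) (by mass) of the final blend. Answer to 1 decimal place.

11.8% K₂O

Total mass = 29 + 32 = 61 kg.
K₂O mass = 11.5%×29 + 12%×32 = 7.175 kg.
% K₂O = 7.175 / 61 = 11.7623%.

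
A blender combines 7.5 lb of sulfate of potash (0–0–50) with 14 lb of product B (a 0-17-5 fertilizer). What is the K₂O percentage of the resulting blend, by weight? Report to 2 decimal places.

20.70% K₂O

Total mass = 7.5 + 14 = 21.5 lb.
K₂O mass = 50%×7.5 + 5%×14 = 4.45 lb.
% K₂O = 4.45 / 21.5 = 20.6977%.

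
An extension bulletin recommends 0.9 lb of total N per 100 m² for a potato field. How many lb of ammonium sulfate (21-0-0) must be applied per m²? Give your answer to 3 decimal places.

0.043 lb of product per sq m

Product per 100 m² = 0.9 / 21% = 4.28571 lb.
Convert to per m²: 4.28571 × 0.01 = 0.0428571 lb.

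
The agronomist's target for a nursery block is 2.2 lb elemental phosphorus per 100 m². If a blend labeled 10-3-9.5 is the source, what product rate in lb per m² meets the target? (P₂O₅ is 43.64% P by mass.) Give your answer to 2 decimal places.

As P₂O₅: 2.2 / 0.4364 = 5.04125 lb per 100 m².
Product per 100 m² = 5.04125 / 3% = 168.042 lb.
Convert to per m²: 168.042 × 0.01 = 1.68042 lb.

1.68 lb of product per sq m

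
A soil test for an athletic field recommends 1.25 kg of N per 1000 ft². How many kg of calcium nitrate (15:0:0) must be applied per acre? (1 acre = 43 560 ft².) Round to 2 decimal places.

Product per 1000 ft² = 1.25 / 15% = 8.33333 kg.
Convert to per acre: 8.33333 × 43.56 = 363 kg.

363.00 kg of product per acre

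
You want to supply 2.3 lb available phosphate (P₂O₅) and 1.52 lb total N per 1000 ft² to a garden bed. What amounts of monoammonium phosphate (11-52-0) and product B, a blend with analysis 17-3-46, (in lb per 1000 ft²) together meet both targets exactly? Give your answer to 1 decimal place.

Let a = lb of monoammonium phosphate, b = lb of product B (per 1000 ft²).
P₂O₅: 0.52·a + 0.03·b = 2.3
N: 0.11·a + 0.17·b = 1.52
Eliminate b: (row1) − 0.03/0.17·(row2) → 0.500588·a = 2.03176, so a = 4.05875.
Then b = (1.52 − 0.11·4.05875) / 0.17 = 6.31492.

4.1 lb monoammonium phosphate, 6.3 lb product B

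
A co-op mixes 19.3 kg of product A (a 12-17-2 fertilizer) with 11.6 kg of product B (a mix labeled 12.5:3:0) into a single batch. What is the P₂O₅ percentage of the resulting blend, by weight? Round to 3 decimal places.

Total mass = 19.3 + 11.6 = 30.9 kg.
P₂O₅ mass = 17%×19.3 + 3%×11.6 = 3.629 kg.
% P₂O₅ = 3.629 / 30.9 = 11.7443%.

11.744% P₂O₅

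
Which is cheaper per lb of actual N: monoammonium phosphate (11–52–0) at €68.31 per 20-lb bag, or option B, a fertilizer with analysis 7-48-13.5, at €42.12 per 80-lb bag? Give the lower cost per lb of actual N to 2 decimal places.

monoammonium phosphate: N per bag = 20 × 11% = 2.2 lb; cost = 68.31 / 2.2 = €31.0500/lb N.
option B: N per bag = 80 × 7% = 5.6 lb; cost = 42.12 / 5.6 = €7.5214/lb N.
option B is cheaper.

€7.52 per lb N (option B)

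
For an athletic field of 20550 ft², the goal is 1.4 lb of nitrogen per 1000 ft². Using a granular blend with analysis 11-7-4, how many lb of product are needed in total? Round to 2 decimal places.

Product per 1000 ft² = 1.4 / 11% = 12.7273 lb.
Total product = 12.7273 × 20550 / 1000 = 261.545 lb.

261.55 lb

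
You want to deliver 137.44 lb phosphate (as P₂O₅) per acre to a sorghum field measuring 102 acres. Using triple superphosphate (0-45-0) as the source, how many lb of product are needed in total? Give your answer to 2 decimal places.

Product per acre = 137.44 / 45% = 305.422 lb.
Total product = 305.422 × 102 = 31153.067 lb.

31153.07 lb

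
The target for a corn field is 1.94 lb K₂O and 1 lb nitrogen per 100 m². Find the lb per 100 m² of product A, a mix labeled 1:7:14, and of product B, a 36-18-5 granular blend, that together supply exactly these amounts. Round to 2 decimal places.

12.99 lb product A, 2.42 lb product B

Let a = lb of product A, b = lb of product B (per 100 m²).
K₂O: 0.14·a + 0.05·b = 1.94
N: 0.01·a + 0.36·b = 1
Eliminate a: (row1) − 0.14/0.01·(row2) → -4.99·b = -12.06, so b = 2.41683.
Back-substitute: a = (1.94 − 0.05·2.41683) / 0.14 = 12.994.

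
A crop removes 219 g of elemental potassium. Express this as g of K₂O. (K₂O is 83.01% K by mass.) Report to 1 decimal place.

263.8 g K₂O

K₂O = 219 / 0.8301 = 263.824 g.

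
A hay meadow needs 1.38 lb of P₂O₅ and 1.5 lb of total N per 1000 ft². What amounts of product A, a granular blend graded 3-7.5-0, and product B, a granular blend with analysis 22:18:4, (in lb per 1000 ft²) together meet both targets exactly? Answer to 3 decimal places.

With a, b = lb per 1000 ft² of product A and product B:
P₂O₅: 0.075·a + 0.18·b = 1.38
N: 0.03·a + 0.22·b = 1.5
Eliminate b: (row1) − 0.18/0.22·(row2) → 0.0504545·a = 0.152727, so a = 3.02703.
Then b = (1.5 − 0.03·3.02703) / 0.22 = 6.40541.

3.027 lb product A, 6.405 lb product B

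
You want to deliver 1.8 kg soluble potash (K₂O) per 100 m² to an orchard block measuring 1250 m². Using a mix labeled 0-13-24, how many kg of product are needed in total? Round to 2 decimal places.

93.75 kg

Product per 100 m² = 1.8 / 24% = 7.5 kg.
Total product = 7.5 × 1250 / 100 = 93.75 kg.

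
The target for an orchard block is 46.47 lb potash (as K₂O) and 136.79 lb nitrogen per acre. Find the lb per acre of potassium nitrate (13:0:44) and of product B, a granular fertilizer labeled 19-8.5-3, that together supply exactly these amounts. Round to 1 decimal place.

With a, b = lb per acre of potassium nitrate and product B:
K₂O: 0.44·a + 0.03·b = 46.47
N: 0.13·a + 0.19·b = 136.79
Solving simultaneously: a = 59.2923, b = 679.379.

59.3 lb potassium nitrate, 679.4 lb product B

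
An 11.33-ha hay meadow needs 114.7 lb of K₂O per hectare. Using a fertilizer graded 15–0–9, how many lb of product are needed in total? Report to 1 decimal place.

Product per hectare = 114.7 / 9% = 1274.44 lb.
Total product = 1274.44 × 11.33 = 14439.46 lb.

14439.5 lb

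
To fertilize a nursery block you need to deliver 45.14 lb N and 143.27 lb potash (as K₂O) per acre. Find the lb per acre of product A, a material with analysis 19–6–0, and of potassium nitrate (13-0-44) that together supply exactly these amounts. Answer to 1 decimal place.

Per-acre balance (a = product A, b = potassium nitrate):
N: 0.19·a + 0.13·b = 45.14
K₂O: 0·a + 0.44·b = 143.27
Solving simultaneously: a = 14.7907, b = 325.614.

14.8 lb product A, 325.6 lb potassium nitrate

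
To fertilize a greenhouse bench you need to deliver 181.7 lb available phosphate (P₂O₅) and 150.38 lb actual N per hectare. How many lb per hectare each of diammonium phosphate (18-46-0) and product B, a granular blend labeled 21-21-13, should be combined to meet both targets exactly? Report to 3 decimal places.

111.857 lb diammonium phosphate, 620.218 lb product B

Let a = lb of diammonium phosphate, b = lb of product B (per hectare).
P₂O₅: 0.46·a + 0.21·b = 181.7
N: 0.18·a + 0.21·b = 150.38
Eliminate a: (row1) − 0.46/0.18·(row2) → -0.326667·b = -202.604, so b = 620.2177.
Back-substitute: a = (181.7 − 0.21·620.2177) / 0.46 = 111.8571.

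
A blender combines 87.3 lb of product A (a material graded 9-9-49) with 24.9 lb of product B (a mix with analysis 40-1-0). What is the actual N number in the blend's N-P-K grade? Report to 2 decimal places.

Total mass = 87.3 + 24.9 = 112.2 lb.
N mass = 9%×87.3 + 40%×24.9 = 17.817 lb.
% N = 17.817 / 112.2 = 15.8797%.

15.88% N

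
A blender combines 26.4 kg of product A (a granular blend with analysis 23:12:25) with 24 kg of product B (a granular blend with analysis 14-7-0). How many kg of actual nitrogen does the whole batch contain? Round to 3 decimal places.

N mass = 23%×26.4 + 14%×24 = 9.432 kg.

9.432 kg N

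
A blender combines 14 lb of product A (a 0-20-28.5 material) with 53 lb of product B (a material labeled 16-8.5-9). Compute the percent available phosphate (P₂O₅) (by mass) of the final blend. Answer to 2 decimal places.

Total mass = 14 + 53 = 67 lb.
P₂O₅ mass = 20%×14 + 8.5%×53 = 7.305 lb.
% P₂O₅ = 7.305 / 67 = 10.903%.

10.90% P₂O₅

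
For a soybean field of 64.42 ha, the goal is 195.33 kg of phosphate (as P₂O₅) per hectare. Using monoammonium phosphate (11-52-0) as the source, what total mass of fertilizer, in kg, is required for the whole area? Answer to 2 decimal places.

24198.38 kg

Product per hectare = 195.33 / 52% = 375.635 kg.
Total product = 375.635 × 64.42 = 24198.382 kg.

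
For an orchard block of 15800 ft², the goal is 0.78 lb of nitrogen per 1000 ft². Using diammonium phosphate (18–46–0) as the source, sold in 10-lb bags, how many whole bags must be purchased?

Product per 1000 ft² = 0.78 / 18% = 4.33333 lb.
Total product = 4.33333 × 15800 / 1000 = 68.4667 lb.
Bags = ⌈68.4667 / 10⌉ = 7.

7 bags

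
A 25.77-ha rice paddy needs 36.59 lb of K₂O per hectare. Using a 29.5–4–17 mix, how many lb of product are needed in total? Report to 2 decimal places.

Product per hectare = 36.59 / 17% = 215.235 lb.
Total product = 215.235 × 25.77 = 5546.614 lb.

5546.61 lb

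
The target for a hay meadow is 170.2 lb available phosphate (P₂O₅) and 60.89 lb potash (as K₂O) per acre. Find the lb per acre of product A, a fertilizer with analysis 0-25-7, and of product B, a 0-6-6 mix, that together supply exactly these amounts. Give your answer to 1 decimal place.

607.3 lb product A, 306.3 lb product B

Per-acre balance (a = product A, b = product B):
P₂O₅: 0.25·a + 0.06·b = 170.2
K₂O: 0.07·a + 0.06·b = 60.89
From row1: a = (170.2 − 0.06·b) / 0.25.
Into row2: 0.07·(170.2 − 0.06·b)/0.25 + 0.06·b = 60.89 → b = 306.343, a = 607.278.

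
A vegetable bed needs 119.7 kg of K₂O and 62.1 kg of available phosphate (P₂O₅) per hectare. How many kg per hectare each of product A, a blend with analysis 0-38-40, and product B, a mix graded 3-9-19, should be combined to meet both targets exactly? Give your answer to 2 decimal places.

With a, b = kg per hectare of product A and product B:
K₂O: 0.4·a + 0.19·b = 119.7
P₂O₅: 0.38·a + 0.09·b = 62.1
Eliminate b: (row1) − 0.19/0.09·(row2) → -0.402222·a = -11.4, so a = 28.3425.
Then b = (62.1 − 0.38·28.3425) / 0.09 = 570.331.

28.34 kg product A, 570.33 kg product B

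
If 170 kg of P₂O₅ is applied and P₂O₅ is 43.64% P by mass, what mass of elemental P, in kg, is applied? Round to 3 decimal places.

P = 170 × 0.4364 = 74.188 kg.

74.188 kg P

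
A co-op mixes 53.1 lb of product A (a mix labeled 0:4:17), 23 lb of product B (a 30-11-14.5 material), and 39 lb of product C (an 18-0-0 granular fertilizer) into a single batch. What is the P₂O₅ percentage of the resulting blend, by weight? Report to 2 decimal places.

Total mass = 53.1 + 23 + 39 = 115.1 lb.
P₂O₅ mass = 4%×53.1 + 11%×23 + 0%×39 = 4.654 lb.
% P₂O₅ = 4.654 / 115.1 = 4.04344%.

4.04% P₂O₅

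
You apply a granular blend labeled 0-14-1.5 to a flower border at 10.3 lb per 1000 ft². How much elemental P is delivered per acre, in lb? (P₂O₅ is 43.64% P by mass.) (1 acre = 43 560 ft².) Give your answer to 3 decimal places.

P₂O₅ per 1000 ft² = 10.3 × 14% = 1.442 lb.
Elemental P = 1.442 × 0.4364 = 0.629289 lb per 1000 ft².
Convert to per acre: 0.629289 × 43.56 = 27.4118 lb.

27.412 lb P per acre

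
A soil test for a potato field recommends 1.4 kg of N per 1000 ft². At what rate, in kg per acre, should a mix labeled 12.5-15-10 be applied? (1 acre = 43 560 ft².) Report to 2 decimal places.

487.87 kg of product per acre

Product per 1000 ft² = 1.4 / 12.5% = 11.2 kg.
Convert to per acre: 11.2 × 43.56 = 487.872 kg.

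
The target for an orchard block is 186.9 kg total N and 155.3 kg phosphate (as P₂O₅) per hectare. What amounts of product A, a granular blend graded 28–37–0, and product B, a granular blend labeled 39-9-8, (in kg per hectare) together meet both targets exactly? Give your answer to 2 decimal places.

Per-hectare balance (a = product A, b = product B):
N: 0.28·a + 0.39·b = 186.9
P₂O₅: 0.37·a + 0.09·b = 155.3
Solving simultaneously: a = 367.3048, b = 215.5248.

367.30 kg product A, 215.52 kg product B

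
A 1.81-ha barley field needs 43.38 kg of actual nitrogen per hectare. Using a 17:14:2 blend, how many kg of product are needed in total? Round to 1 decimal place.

Product per hectare = 43.38 / 17% = 255.176 kg.
Total product = 255.176 × 1.81 = 461.869 kg.

461.9 kg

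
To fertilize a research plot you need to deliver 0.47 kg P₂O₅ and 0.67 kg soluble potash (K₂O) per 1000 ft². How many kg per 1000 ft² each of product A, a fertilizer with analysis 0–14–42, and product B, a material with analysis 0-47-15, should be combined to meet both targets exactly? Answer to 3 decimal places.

Let a = kg of product A, b = kg of product B (per 1000 ft²).
P₂O₅: 0.14·a + 0.47·b = 0.47
K₂O: 0.42·a + 0.15·b = 0.67
Solving simultaneously: a = 1.38549, b = 0.587302.

1.385 kg product A, 0.587 kg product B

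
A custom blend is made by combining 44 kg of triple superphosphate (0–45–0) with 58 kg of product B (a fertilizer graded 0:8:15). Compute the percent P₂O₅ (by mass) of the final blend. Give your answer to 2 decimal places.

Total mass = 44 + 58 = 102 kg.
P₂O₅ mass = 45%×44 + 8%×58 = 24.44 kg.
% P₂O₅ = 24.44 / 102 = 23.9608%.

23.96% P₂O₅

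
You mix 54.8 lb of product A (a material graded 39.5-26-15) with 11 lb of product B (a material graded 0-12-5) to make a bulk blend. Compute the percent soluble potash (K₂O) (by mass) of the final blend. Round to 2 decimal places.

Total mass = 54.8 + 11 = 65.8 lb.
K₂O mass = 15%×54.8 + 5%×11 = 8.77 lb.
% K₂O = 8.77 / 65.8 = 13.3283%.

13.33% K₂O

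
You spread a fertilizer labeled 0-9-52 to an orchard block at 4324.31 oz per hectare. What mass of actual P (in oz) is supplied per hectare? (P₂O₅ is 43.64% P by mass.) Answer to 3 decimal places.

P₂O₅ per hectare = 4324.31 × 9% = 389.188 oz.
Elemental P = 389.188 × 0.4364 = 169.8416 oz per hectare.

169.842 oz P per hectare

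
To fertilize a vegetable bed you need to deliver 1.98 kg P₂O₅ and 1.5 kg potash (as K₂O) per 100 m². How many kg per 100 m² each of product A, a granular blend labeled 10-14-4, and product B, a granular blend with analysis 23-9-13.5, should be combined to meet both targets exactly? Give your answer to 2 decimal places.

8.65 kg product A, 8.55 kg product B

Per-100 m² balance (a = product A, b = product B):
P₂O₅: 0.14·a + 0.09·b = 1.98
K₂O: 0.04·a + 0.135·b = 1.5
Eliminate b: (row1) − 0.09/0.135·(row2) → 0.113333·a = 0.98, so a = 8.64706.
Then b = (1.5 − 0.04·8.64706) / 0.135 = 8.54902.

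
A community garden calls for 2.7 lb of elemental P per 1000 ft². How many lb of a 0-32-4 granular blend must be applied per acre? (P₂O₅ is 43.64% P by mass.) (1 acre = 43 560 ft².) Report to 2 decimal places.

842.20 lb of product per acre

As P₂O₅: 2.7 / 0.4364 = 6.18698 lb per 1000 ft².
Product per 1000 ft² = 6.18698 / 32% = 19.3343 lb.
Convert to per acre: 19.3343 × 43.56 = 842.203 lb.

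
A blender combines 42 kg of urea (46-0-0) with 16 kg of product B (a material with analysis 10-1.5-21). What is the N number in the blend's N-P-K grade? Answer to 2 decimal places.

36.07% N

Total mass = 42 + 16 = 58 kg.
N mass = 46%×42 + 10%×16 = 20.92 kg.
% N = 20.92 / 58 = 36.069%.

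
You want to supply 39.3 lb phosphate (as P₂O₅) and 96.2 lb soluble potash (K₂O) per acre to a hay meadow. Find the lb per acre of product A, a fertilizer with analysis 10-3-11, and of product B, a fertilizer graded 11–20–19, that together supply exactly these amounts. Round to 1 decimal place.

With a, b = lb per acre of product A and product B:
P₂O₅: 0.03·a + 0.2·b = 39.3
K₂O: 0.11·a + 0.19·b = 96.2
From row1: a = (39.3 − 0.2·b) / 0.03.
Into row2: 0.11·(39.3 − 0.2·b)/0.03 + 0.19·b = 96.2 → b = 88.1595, a = 722.27.

722.3 lb product A, 88.2 lb product B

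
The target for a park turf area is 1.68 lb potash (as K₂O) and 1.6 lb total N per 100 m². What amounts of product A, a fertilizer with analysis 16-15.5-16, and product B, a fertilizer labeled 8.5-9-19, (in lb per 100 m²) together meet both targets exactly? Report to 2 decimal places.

Per-100 m² balance (a = product A, b = product B):
K₂O: 0.16·a + 0.19·b = 1.68
N: 0.16·a + 0.085·b = 1.6
Solving simultaneously: a = 9.59524, b = 0.761905.

9.60 lb product A, 0.76 lb product B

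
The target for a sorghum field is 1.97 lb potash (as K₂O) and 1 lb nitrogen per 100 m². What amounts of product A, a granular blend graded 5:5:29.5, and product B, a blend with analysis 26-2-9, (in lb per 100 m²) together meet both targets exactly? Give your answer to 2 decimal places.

Let a = lb of product A, b = lb of product B (per 100 m²).
K₂O: 0.295·a + 0.09·b = 1.97
N: 0.05·a + 0.26·b = 1
Eliminate b: (row1) − 0.09/0.26·(row2) → 0.277692·a = 1.62385, so a = 5.84765.
Then b = (1 − 0.05·5.84765) / 0.26 = 2.72161.

5.85 lb product A, 2.72 lb product B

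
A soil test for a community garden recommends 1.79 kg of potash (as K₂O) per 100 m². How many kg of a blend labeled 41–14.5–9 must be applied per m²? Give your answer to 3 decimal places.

Product per 100 m² = 1.79 / 9% = 19.8889 kg.
Convert to per m²: 19.8889 × 0.01 = 0.198889 kg.

0.199 kg of product per sq m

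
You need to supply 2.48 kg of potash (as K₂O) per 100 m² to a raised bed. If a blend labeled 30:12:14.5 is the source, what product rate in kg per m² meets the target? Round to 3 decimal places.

0.171 kg of product per sq m

Product per 100 m² = 2.48 / 14.5% = 17.1034 kg.
Convert to per m²: 17.1034 × 0.01 = 0.171034 kg.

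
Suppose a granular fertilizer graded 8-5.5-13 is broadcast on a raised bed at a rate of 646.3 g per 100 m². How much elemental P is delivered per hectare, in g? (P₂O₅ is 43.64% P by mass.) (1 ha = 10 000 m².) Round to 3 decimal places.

1551.249 g P per hectare

P₂O₅ per 100 m² = 646.3 × 5.5% = 35.5465 g.
Elemental P = 35.5465 × 0.4364 = 15.5125 g per 100 m².
Convert to per hectare: 15.5125 × 100 = 1551.2493 g.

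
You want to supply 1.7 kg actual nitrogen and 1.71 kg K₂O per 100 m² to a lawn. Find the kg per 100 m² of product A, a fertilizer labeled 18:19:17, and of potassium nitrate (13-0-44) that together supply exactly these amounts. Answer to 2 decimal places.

9.21 kg product A, 0.33 kg potassium nitrate

Let a = kg of product A, b = kg of potassium nitrate (per 100 m²).
N: 0.18·a + 0.13·b = 1.7
K₂O: 0.17·a + 0.44·b = 1.71
Solving simultaneously: a = 9.20665, b = 0.329247.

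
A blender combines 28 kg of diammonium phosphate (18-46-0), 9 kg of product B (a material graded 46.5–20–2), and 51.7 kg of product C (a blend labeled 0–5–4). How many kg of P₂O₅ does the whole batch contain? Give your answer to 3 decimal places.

P₂O₅ mass = 46%×28 + 20%×9 + 5%×51.7 = 17.265 kg.

17.265 kg P₂O₅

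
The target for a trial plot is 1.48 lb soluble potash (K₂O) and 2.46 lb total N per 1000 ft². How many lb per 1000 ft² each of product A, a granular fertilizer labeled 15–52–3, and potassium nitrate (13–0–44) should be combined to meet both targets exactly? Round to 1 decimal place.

14.3 lb product A, 2.4 lb potassium nitrate

Let a = lb of product A, b = lb of potassium nitrate (per 1000 ft²).
K₂O: 0.03·a + 0.44·b = 1.48
N: 0.15·a + 0.13·b = 2.46
Eliminate b: (row1) − 0.44/0.13·(row2) → -0.477692·a = -6.84615, so a = 14.3317.
Then b = (2.46 − 0.15·14.3317) / 0.13 = 2.38647.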